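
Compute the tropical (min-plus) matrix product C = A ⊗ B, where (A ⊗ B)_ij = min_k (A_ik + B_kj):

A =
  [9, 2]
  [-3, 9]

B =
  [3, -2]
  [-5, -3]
A ⊗ B =
  [-3, -1]
  [0, -5]

Apply the min-plus product entry-by-entry:
  C[0][0] = min over k of (A[0][0] + B[0][0] = 9 + 3 = 12, A[0][1] + B[1][0] = 2 + -5 = -3) = -3 (attained at k = 1)
  C[0][1] = min over k of (A[0][0] + B[0][1] = 9 + -2 = 7, A[0][1] + B[1][1] = 2 + -3 = -1) = -1 (attained at k = 1)
  C[1][0] = min over k of (A[1][0] + B[0][0] = -3 + 3 = 0, A[1][1] + B[1][0] = 9 + -5 = 4) = 0 (attained at k = 0)
  C[1][1] = min over k of (A[1][0] + B[0][1] = -3 + -2 = -5, A[1][1] + B[1][1] = 9 + -3 = 6) = -5 (attained at k = 0)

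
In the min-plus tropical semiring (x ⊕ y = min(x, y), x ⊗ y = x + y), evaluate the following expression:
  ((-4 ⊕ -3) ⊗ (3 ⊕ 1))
((-4 ⊕ -3) ⊗ (3 ⊕ 1)) = -3

Expand innermost to outermost. Recall ⊕ takes the minimum of its arguments and ⊗ takes their sum. Working out the expression ((-4 ⊕ -3) ⊗ (3 ⊕ 1)) gives -3.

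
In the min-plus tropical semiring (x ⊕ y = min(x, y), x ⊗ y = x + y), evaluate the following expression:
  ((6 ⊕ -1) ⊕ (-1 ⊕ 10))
((6 ⊕ -1) ⊕ (-1 ⊕ 10)) = -1

Expand innermost to outermost. Recall ⊕ takes the minimum of its arguments and ⊗ takes their sum. Working out the expression ((6 ⊕ -1) ⊕ (-1 ⊕ 10)) gives -1.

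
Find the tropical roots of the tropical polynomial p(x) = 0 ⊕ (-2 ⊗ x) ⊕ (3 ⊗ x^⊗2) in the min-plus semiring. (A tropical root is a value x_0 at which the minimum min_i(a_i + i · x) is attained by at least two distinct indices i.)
Roots: {-5, 2}

Each tropical root is a break point of the lower envelope of the lines y = a_i + i · x (there are 3 lines, with slopes 0, 1, ..., 2). Only the lines that attain the minimum somewhere contribute to roots; other lines are dominated. Here the surviving (envelope) indices are i = 2, i = 1, i = 0.
Intersections between consecutive envelope lines give the roots: for adjacent envelope indices i < j the intersection is x = (a_i − a_j) / (j − i). Reading off the sorted break points: {-5, 2}.
Verification: at each break x_0, at least two indices attain the minimum of min_i(a_i + i · x_0).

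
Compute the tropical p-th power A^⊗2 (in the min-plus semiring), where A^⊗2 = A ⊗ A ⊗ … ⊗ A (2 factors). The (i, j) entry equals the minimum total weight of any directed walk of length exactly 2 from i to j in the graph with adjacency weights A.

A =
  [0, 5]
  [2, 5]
A^⊗2 =
  [0, 5]
  [2, 7]

Each entry (A^⊗2)_ij equals the minimum over all length-2 walks i = v_0 → v_1 → … → v_2 = j of Σ_t A[v_t][v_{t+1}]. For example, for (i, j) = (0, 1) we minimise over 2 possible intermediate vertex sequences; the minimum is 5, attained along the walk 0 → 0 → 1.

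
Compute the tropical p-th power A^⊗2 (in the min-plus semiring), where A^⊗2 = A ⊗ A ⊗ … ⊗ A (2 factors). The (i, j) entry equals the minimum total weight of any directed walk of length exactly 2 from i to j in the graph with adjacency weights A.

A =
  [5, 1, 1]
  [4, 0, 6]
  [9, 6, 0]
A^⊗2 =
  [5, 1, 1]
  [4, 0, 5]
  [9, 6, 0]

Each entry (A^⊗2)_ij equals the minimum over all length-2 walks i = v_0 → v_1 → … → v_2 = j of Σ_t A[v_t][v_{t+1}]. For example, for (i, j) = (0, 2) we minimise over 3 possible intermediate vertex sequences; the minimum is 1, attained along the walk 0 → 2 → 2.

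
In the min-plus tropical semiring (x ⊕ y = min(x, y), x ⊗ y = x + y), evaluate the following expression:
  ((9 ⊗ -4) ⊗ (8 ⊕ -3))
((9 ⊗ -4) ⊗ (8 ⊕ -3)) = 2

Expand innermost to outermost. Recall ⊕ takes the minimum of its arguments and ⊗ takes their sum. Working out the expression ((9 ⊗ -4) ⊗ (8 ⊕ -3)) gives 2.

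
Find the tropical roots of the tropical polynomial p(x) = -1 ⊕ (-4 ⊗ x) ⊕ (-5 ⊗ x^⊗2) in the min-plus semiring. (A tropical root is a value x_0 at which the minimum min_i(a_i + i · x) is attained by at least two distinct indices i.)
Roots: {1, 3}

Each tropical root is a break point of the lower envelope of the lines y = a_i + i · x (there are 3 lines, with slopes 0, 1, ..., 2). Only the lines that attain the minimum somewhere contribute to roots; other lines are dominated. Here the surviving (envelope) indices are i = 2, i = 1, i = 0.
Intersections between consecutive envelope lines give the roots: for adjacent envelope indices i < j the intersection is x = (a_i − a_j) / (j − i). Reading off the sorted break points: {1, 3}.
Verification: at each break x_0, at least two indices attain the minimum of min_i(a_i + i · x_0).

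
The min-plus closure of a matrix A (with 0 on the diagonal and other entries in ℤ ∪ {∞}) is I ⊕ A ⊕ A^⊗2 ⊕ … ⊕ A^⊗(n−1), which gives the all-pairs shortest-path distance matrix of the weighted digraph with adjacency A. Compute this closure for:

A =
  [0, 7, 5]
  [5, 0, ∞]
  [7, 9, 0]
Closure =
  [0, 7, 5]
  [5, 0, 10]
  [7, 9, 0]

This is the Floyd-Warshall all-pairs shortest-path computation. For each intermediate vertex k = 0, 1, …, 2, update dist[i][j] ← min(dist[i][j], dist[i][k] + dist[k][j]). The final matrix gives, for each (i, j), the minimum total weight of any directed path from i to j (possibly empty when i = j).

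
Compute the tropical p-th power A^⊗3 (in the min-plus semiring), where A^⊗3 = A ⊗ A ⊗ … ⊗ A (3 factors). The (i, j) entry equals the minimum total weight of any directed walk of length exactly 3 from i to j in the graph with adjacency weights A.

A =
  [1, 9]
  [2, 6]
A^⊗3 =
  [3, 11]
  [4, 12]

Each entry (A^⊗3)_ij equals the minimum over all length-3 walks i = v_0 → v_1 → … → v_3 = j of Σ_t A[v_t][v_{t+1}]. For example, for (i, j) = (0, 1) we minimise over 4 possible intermediate vertex sequences; the minimum is 11, attained along the walk 0 → 0 → 0 → 1.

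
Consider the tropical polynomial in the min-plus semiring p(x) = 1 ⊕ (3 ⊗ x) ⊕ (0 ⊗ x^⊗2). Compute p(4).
p(4) = 1

A tropical monomial a ⊗ x^⊗i evaluates to a + i · x. Evaluating each term at x = 4:
  Term 0 contributes 1 + 0 · 4 = 1
  Term 1 contributes 3 + 1 · 4 = 7
  Term 2 contributes 0 + 2 · 4 = 8
p(4) = ⊕ of these = min[1, 7, 8] = 1.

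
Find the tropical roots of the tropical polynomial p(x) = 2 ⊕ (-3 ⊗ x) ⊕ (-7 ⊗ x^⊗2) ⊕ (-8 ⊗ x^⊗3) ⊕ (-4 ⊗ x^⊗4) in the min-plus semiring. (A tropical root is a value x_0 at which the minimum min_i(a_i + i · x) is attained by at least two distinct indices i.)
Roots: {-4, 1, 4, 5}

Each tropical root is a break point of the lower envelope of the lines y = a_i + i · x (there are 5 lines, with slopes 0, 1, ..., 4). Only the lines that attain the minimum somewhere contribute to roots; other lines are dominated. Here the surviving (envelope) indices are i = 4, i = 3, i = 2, i = 1, i = 0.
Intersections between consecutive envelope lines give the roots: for adjacent envelope indices i < j the intersection is x = (a_i − a_j) / (j − i). Reading off the sorted break points: {-4, 1, 4, 5}.
Verification: at each break x_0, at least two indices attain the minimum of min_i(a_i + i · x_0).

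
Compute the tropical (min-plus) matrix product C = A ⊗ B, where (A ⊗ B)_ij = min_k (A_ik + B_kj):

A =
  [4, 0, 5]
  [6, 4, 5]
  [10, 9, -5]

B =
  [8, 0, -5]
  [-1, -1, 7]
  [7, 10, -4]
A ⊗ B =
  [-1, -1, -1]
  [3, 3, 1]
  [2, 5, -9]

Apply the min-plus product entry-by-entry:
  C[0][0] = min over k of (A[0][0] + B[0][0] = 4 + 8 = 12, A[0][1] + B[1][0] = 0 + -1 = -1, A[0][2] + B[2][0] = 5 + 7 = 12) = -1 (attained at k = 1)
  C[0][1] = min over k of (A[0][0] + B[0][1] = 4 + 0 = 4, A[0][1] + B[1][1] = 0 + -1 = -1, A[0][2] + B[2][1] = 5 + 10 = 15) = -1 (attained at k = 1)
  C[0][2] = min over k of (A[0][0] + B[0][2] = 4 + -5 = -1, A[0][1] + B[1][2] = 0 + 7 = 7, A[0][2] + B[2][2] = 5 + -4 = 1) = -1 (attained at k = 0)
  C[1][0] = min over k of (A[1][0] + B[0][0] = 6 + 8 = 14, A[1][1] + B[1][0] = 4 + -1 = 3, A[1][2] + B[2][0] = 5 + 7 = 12) = 3 (attained at k = 1)
  C[1][1] = min over k of (A[1][0] + B[0][1] = 6 + 0 = 6, A[1][1] + B[1][1] = 4 + -1 = 3, A[1][2] + B[2][1] = 5 + 10 = 15) = 3 (attained at k = 1)
  C[1][2] = min over k of (A[1][0] + B[0][2] = 6 + -5 = 1, A[1][1] + B[1][2] = 4 + 7 = 11, A[1][2] + B[2][2] = 5 + -4 = 1) = 1 (attained at k = 0)
  C[2][0] = min over k of (A[2][0] + B[0][0] = 10 + 8 = 18, A[2][1] + B[1][0] = 9 + -1 = 8, A[2][2] + B[2][0] = -5 + 7 = 2) = 2 (attained at k = 2)
  C[2][1] = min over k of (A[2][0] + B[0][1] = 10 + 0 = 10, A[2][1] + B[1][1] = 9 + -1 = 8, A[2][2] + B[2][1] = -5 + 10 = 5) = 5 (attained at k = 2)
  C[2][2] = min over k of (A[2][0] + B[0][2] = 10 + -5 = 5, A[2][1] + B[1][2] = 9 + 7 = 16, A[2][2] + B[2][2] = -5 + -4 = -9) = -9 (attained at k = 2)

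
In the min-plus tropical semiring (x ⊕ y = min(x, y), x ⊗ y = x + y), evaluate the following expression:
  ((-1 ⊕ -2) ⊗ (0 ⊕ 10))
((-1 ⊕ -2) ⊗ (0 ⊕ 10)) = -2

Expand innermost to outermost. Recall ⊕ takes the minimum of its arguments and ⊗ takes their sum. Working out the expression ((-1 ⊕ -2) ⊗ (0 ⊕ 10)) gives -2.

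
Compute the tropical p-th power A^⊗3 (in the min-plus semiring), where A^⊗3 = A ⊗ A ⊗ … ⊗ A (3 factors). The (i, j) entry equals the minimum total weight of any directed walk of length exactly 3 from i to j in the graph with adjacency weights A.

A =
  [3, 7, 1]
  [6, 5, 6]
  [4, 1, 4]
A^⊗3 =
  [8, 5, 6]
  [11, 8, 10]
  [9, 6, 8]

Each entry (A^⊗3)_ij equals the minimum over all length-3 walks i = v_0 → v_1 → … → v_3 = j of Σ_t A[v_t][v_{t+1}]. For example, for (i, j) = (0, 2) we minimise over 9 possible intermediate vertex sequences; the minimum is 6, attained along the walk 0 → 2 → 0 → 2.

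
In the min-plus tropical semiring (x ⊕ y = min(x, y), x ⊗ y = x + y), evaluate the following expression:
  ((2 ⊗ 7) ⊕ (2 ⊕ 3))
((2 ⊗ 7) ⊕ (2 ⊕ 3)) = 2

Expand innermost to outermost. Recall ⊕ takes the minimum of its arguments and ⊗ takes their sum. Working out the expression ((2 ⊗ 7) ⊕ (2 ⊕ 3)) gives 2.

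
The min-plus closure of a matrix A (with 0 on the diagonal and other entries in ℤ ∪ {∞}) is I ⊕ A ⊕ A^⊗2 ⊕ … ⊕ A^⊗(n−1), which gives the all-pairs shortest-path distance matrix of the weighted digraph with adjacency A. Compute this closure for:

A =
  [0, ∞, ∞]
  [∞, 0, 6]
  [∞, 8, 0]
Closure =
  [0, ∞, ∞]
  [∞, 0, 6]
  [∞, 8, 0]

This is the Floyd-Warshall all-pairs shortest-path computation. For each intermediate vertex k = 0, 1, …, 2, update dist[i][j] ← min(dist[i][j], dist[i][k] + dist[k][j]). The final matrix gives, for each (i, j), the minimum total weight of any directed path from i to j (possibly empty when i = j).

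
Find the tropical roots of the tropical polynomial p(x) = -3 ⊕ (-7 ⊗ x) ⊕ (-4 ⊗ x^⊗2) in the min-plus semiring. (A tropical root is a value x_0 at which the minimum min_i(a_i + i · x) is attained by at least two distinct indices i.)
Roots: {-3, 4}

Each tropical root is a break point of the lower envelope of the lines y = a_i + i · x (there are 3 lines, with slopes 0, 1, ..., 2). Only the lines that attain the minimum somewhere contribute to roots; other lines are dominated. Here the surviving (envelope) indices are i = 2, i = 1, i = 0.
Intersections between consecutive envelope lines give the roots: for adjacent envelope indices i < j the intersection is x = (a_i − a_j) / (j − i). Reading off the sorted break points: {-3, 4}.
Verification: at each break x_0, at least two indices attain the minimum of min_i(a_i + i · x_0).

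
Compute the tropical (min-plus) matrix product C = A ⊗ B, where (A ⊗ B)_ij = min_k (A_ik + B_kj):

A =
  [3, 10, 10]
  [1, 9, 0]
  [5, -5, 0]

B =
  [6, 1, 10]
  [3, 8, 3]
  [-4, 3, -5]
A ⊗ B =
  [6, 4, 5]
  [-4, 2, -5]
  [-4, 3, -5]

Apply the min-plus product entry-by-entry:
  C[0][0] = min over k of (A[0][0] + B[0][0] = 3 + 6 = 9, A[0][1] + B[1][0] = 10 + 3 = 13, A[0][2] + B[2][0] = 10 + -4 = 6) = 6 (attained at k = 2)
  C[0][1] = min over k of (A[0][0] + B[0][1] = 3 + 1 = 4, A[0][1] + B[1][1] = 10 + 8 = 18, A[0][2] + B[2][1] = 10 + 3 = 13) = 4 (attained at k = 0)
  C[0][2] = min over k of (A[0][0] + B[0][2] = 3 + 10 = 13, A[0][1] + B[1][2] = 10 + 3 = 13, A[0][2] + B[2][2] = 10 + -5 = 5) = 5 (attained at k = 2)
  C[1][0] = min over k of (A[1][0] + B[0][0] = 1 + 6 = 7, A[1][1] + B[1][0] = 9 + 3 = 12, A[1][2] + B[2][0] = 0 + -4 = -4) = -4 (attained at k = 2)
  C[1][1] = min over k of (A[1][0] + B[0][1] = 1 + 1 = 2, A[1][1] + B[1][1] = 9 + 8 = 17, A[1][2] + B[2][1] = 0 + 3 = 3) = 2 (attained at k = 0)
  C[1][2] = min over k of (A[1][0] + B[0][2] = 1 + 10 = 11, A[1][1] + B[1][2] = 9 + 3 = 12, A[1][2] + B[2][2] = 0 + -5 = -5) = -5 (attained at k = 2)
  C[2][0] = min over k of (A[2][0] + B[0][0] = 5 + 6 = 11, A[2][1] + B[1][0] = -5 + 3 = -2, A[2][2] + B[2][0] = 0 + -4 = -4) = -4 (attained at k = 2)
  C[2][1] = min over k of (A[2][0] + B[0][1] = 5 + 1 = 6, A[2][1] + B[1][1] = -5 + 8 = 3, A[2][2] + B[2][1] = 0 + 3 = 3) = 3 (attained at k = 1)
  C[2][2] = min over k of (A[2][0] + B[0][2] = 5 + 10 = 15, A[2][1] + B[1][2] = -5 + 3 = -2, A[2][2] + B[2][2] = 0 + -5 = -5) = -5 (attained at k = 2)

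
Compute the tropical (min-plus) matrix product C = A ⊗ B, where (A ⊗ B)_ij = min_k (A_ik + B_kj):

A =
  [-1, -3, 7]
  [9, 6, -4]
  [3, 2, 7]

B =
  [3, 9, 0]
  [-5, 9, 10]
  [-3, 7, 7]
A ⊗ B =
  [-8, 6, -1]
  [-7, 3, 3]
  [-3, 11, 3]

Apply the min-plus product entry-by-entry:
  C[0][0] = min over k of (A[0][0] + B[0][0] = -1 + 3 = 2, A[0][1] + B[1][0] = -3 + -5 = -8, A[0][2] + B[2][0] = 7 + -3 = 4) = -8 (attained at k = 1)
  C[0][1] = min over k of (A[0][0] + B[0][1] = -1 + 9 = 8, A[0][1] + B[1][1] = -3 + 9 = 6, A[0][2] + B[2][1] = 7 + 7 = 14) = 6 (attained at k = 1)
  C[0][2] = min over k of (A[0][0] + B[0][2] = -1 + 0 = -1, A[0][1] + B[1][2] = -3 + 10 = 7, A[0][2] + B[2][2] = 7 + 7 = 14) = -1 (attained at k = 0)
  C[1][0] = min over k of (A[1][0] + B[0][0] = 9 + 3 = 12, A[1][1] + B[1][0] = 6 + -5 = 1, A[1][2] + B[2][0] = -4 + -3 = -7) = -7 (attained at k = 2)
  C[1][1] = min over k of (A[1][0] + B[0][1] = 9 + 9 = 18, A[1][1] + B[1][1] = 6 + 9 = 15, A[1][2] + B[2][1] = -4 + 7 = 3) = 3 (attained at k = 2)
  C[1][2] = min over k of (A[1][0] + B[0][2] = 9 + 0 = 9, A[1][1] + B[1][2] = 6 + 10 = 16, A[1][2] + B[2][2] = -4 + 7 = 3) = 3 (attained at k = 2)
  C[2][0] = min over k of (A[2][0] + B[0][0] = 3 + 3 = 6, A[2][1] + B[1][0] = 2 + -5 = -3, A[2][2] + B[2][0] = 7 + -3 = 4) = -3 (attained at k = 1)
  C[2][1] = min over k of (A[2][0] + B[0][1] = 3 + 9 = 12, A[2][1] + B[1][1] = 2 + 9 = 11, A[2][2] + B[2][1] = 7 + 7 = 14) = 11 (attained at k = 1)
  C[2][2] = min over k of (A[2][0] + B[0][2] = 3 + 0 = 3, A[2][1] + B[1][2] = 2 + 10 = 12, A[2][2] + B[2][2] = 7 + 7 = 14) = 3 (attained at k = 0)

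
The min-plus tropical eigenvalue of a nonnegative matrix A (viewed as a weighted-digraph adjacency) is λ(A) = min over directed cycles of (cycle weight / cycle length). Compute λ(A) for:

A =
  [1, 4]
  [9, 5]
λ(A) = 1

Enumerate directed cycles and compute their means (weight / length). Sample:
  cycle 0 → 0: weight = 1, length = 1, mean = 1/1 ≈ 1.000
  cycle 1 → 1: weight = 5, length = 1, mean = 5/1 ≈ 5.000
  cycle 0 → 1 → 0: weight = 13, length = 2, mean = 13/2 ≈ 6.500
  cycle 1 → 0 → 1: weight = 13, length = 2, mean = 13/2 ≈ 6.500
Minimum mean = 1.000, attained e.g. along the cycle 0 → 0 with weight 1 and length 1. So λ(A) = 1/1 = 1.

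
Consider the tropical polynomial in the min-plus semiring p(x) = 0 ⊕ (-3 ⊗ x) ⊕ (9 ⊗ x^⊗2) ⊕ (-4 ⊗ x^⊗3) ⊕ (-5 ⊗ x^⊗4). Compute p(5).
p(5) = 0

A tropical monomial a ⊗ x^⊗i evaluates to a + i · x. Evaluating each term at x = 5:
  Term 0 contributes 0 + 0 · 5 = 0
  Term 1 contributes -3 + 1 · 5 = 2
  Term 2 contributes 9 + 2 · 5 = 19
  Term 3 contributes -4 + 3 · 5 = 11
  Term 4 contributes -5 + 4 · 5 = 15
p(5) = ⊕ of these = min[0, 2, 19, 11, 15] = 0.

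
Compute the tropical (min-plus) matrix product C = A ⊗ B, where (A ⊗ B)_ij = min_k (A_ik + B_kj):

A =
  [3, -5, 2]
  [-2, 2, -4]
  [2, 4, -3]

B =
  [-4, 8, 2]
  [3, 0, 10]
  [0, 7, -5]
A ⊗ B =
  [-2, -5, -3]
  [-6, 2, -9]
  [-3, 4, -8]

Apply the min-plus product entry-by-entry:
  C[0][0] = min over k of (A[0][0] + B[0][0] = 3 + -4 = -1, A[0][1] + B[1][0] = -5 + 3 = -2, A[0][2] + B[2][0] = 2 + 0 = 2) = -2 (attained at k = 1)
  C[0][1] = min over k of (A[0][0] + B[0][1] = 3 + 8 = 11, A[0][1] + B[1][1] = -5 + 0 = -5, A[0][2] + B[2][1] = 2 + 7 = 9) = -5 (attained at k = 1)
  C[0][2] = min over k of (A[0][0] + B[0][2] = 3 + 2 = 5, A[0][1] + B[1][2] = -5 + 10 = 5, A[0][2] + B[2][2] = 2 + -5 = -3) = -3 (attained at k = 2)
  C[1][0] = min over k of (A[1][0] + B[0][0] = -2 + -4 = -6, A[1][1] + B[1][0] = 2 + 3 = 5, A[1][2] + B[2][0] = -4 + 0 = -4) = -6 (attained at k = 0)
  C[1][1] = min over k of (A[1][0] + B[0][1] = -2 + 8 = 6, A[1][1] + B[1][1] = 2 + 0 = 2, A[1][2] + B[2][1] = -4 + 7 = 3) = 2 (attained at k = 1)
  C[1][2] = min over k of (A[1][0] + B[0][2] = -2 + 2 = 0, A[1][1] + B[1][2] = 2 + 10 = 12, A[1][2] + B[2][2] = -4 + -5 = -9) = -9 (attained at k = 2)
  C[2][0] = min over k of (A[2][0] + B[0][0] = 2 + -4 = -2, A[2][1] + B[1][0] = 4 + 3 = 7, A[2][2] + B[2][0] = -3 + 0 = -3) = -3 (attained at k = 2)
  C[2][1] = min over k of (A[2][0] + B[0][1] = 2 + 8 = 10, A[2][1] + B[1][1] = 4 + 0 = 4, A[2][2] + B[2][1] = -3 + 7 = 4) = 4 (attained at k = 1)
  C[2][2] = min over k of (A[2][0] + B[0][2] = 2 + 2 = 4, A[2][1] + B[1][2] = 4 + 10 = 14, A[2][2] + B[2][2] = -3 + -5 = -8) = -8 (attained at k = 2)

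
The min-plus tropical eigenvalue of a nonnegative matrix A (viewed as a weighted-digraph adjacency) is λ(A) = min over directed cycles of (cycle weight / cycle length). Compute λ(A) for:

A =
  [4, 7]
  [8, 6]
λ(A) = 4

Enumerate directed cycles and compute their means (weight / length). Sample:
  cycle 0 → 0: weight = 4, length = 1, mean = 4/1 ≈ 4.000
  cycle 1 → 1: weight = 6, length = 1, mean = 6/1 ≈ 6.000
  cycle 0 → 1 → 0: weight = 15, length = 2, mean = 15/2 ≈ 7.500
  cycle 1 → 0 → 1: weight = 15, length = 2, mean = 15/2 ≈ 7.500
Minimum mean = 4.000, attained e.g. along the cycle 0 → 0 with weight 4 and length 1. So λ(A) = 4/1 = 4.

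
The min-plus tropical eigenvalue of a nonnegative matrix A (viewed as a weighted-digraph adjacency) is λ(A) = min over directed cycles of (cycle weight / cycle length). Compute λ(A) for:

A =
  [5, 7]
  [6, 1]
λ(A) = 1

Enumerate directed cycles and compute their means (weight / length). Sample:
  cycle 0 → 0: weight = 5, length = 1, mean = 5/1 ≈ 5.000
  cycle 1 → 1: weight = 1, length = 1, mean = 1/1 ≈ 1.000
  cycle 0 → 1 → 0: weight = 13, length = 2, mean = 13/2 ≈ 6.500
  cycle 1 → 0 → 1: weight = 13, length = 2, mean = 13/2 ≈ 6.500
Minimum mean = 1.000, attained e.g. along the cycle 1 → 1 with weight 1 and length 1. So λ(A) = 1/1 = 1.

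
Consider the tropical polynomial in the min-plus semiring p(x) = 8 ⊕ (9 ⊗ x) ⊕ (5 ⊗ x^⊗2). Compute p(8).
p(8) = 8

A tropical monomial a ⊗ x^⊗i evaluates to a + i · x. Evaluating each term at x = 8:
  Term 0 contributes 8 + 0 · 8 = 8
  Term 1 contributes 9 + 1 · 8 = 17
  Term 2 contributes 5 + 2 · 8 = 21
p(8) = ⊕ of these = min[8, 17, 21] = 8.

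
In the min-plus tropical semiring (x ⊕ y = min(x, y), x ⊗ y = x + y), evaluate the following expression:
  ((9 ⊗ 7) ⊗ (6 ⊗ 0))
((9 ⊗ 7) ⊗ (6 ⊗ 0)) = 22

Expand innermost to outermost. Recall ⊕ takes the minimum of its arguments and ⊗ takes their sum. Working out the expression ((9 ⊗ 7) ⊗ (6 ⊗ 0)) gives 22.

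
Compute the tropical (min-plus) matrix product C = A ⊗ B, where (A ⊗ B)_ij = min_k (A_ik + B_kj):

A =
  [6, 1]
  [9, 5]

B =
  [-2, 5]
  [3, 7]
A ⊗ B =
  [4, 8]
  [7, 12]

Apply the min-plus product entry-by-entry:
  C[0][0] = min over k of (A[0][0] + B[0][0] = 6 + -2 = 4, A[0][1] + B[1][0] = 1 + 3 = 4) = 4 (attained at k = 0)
  C[0][1] = min over k of (A[0][0] + B[0][1] = 6 + 5 = 11, A[0][1] + B[1][1] = 1 + 7 = 8) = 8 (attained at k = 1)
  C[1][0] = min over k of (A[1][0] + B[0][0] = 9 + -2 = 7, A[1][1] + B[1][0] = 5 + 3 = 8) = 7 (attained at k = 0)
  C[1][1] = min over k of (A[1][0] + B[0][1] = 9 + 5 = 14, A[1][1] + B[1][1] = 5 + 7 = 12) = 12 (attained at k = 1)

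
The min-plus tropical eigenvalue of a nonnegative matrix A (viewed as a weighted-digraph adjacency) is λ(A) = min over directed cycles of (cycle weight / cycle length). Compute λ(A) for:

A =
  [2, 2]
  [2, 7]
λ(A) = 2

Enumerate directed cycles and compute their means (weight / length). Sample:
  cycle 0 → 0: weight = 2, length = 1, mean = 2/1 ≈ 2.000
  cycle 1 → 1: weight = 7, length = 1, mean = 7/1 ≈ 7.000
  cycle 0 → 1 → 0: weight = 4, length = 2, mean = 4/2 ≈ 2.000
  cycle 1 → 0 → 1: weight = 4, length = 2, mean = 4/2 ≈ 2.000
Minimum mean = 2.000, attained e.g. along the cycle 0 → 0 with weight 2 and length 1. So λ(A) = 2/1 = 2.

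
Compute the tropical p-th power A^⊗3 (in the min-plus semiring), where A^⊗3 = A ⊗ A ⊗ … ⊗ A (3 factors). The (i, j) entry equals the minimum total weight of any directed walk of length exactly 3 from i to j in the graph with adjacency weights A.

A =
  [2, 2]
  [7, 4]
A^⊗3 =
  [6, 6]
  [11, 11]

Each entry (A^⊗3)_ij equals the minimum over all length-3 walks i = v_0 → v_1 → … → v_3 = j of Σ_t A[v_t][v_{t+1}]. For example, for (i, j) = (0, 1) we minimise over 4 possible intermediate vertex sequences; the minimum is 6, attained along the walk 0 → 0 → 0 → 1.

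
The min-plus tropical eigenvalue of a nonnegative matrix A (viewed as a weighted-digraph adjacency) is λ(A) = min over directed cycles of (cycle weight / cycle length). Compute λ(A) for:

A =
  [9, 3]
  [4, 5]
λ(A) = 7/2

Enumerate directed cycles and compute their means (weight / length). Sample:
  cycle 0 → 0: weight = 9, length = 1, mean = 9/1 ≈ 9.000
  cycle 1 → 1: weight = 5, length = 1, mean = 5/1 ≈ 5.000
  cycle 0 → 1 → 0: weight = 7, length = 2, mean = 7/2 ≈ 3.500
  cycle 1 → 0 → 1: weight = 7, length = 2, mean = 7/2 ≈ 3.500
Minimum mean = 3.500, attained e.g. along the cycle 0 → 1 → 0 with weight 7 and length 2. So λ(A) = 7/2 = 7/2.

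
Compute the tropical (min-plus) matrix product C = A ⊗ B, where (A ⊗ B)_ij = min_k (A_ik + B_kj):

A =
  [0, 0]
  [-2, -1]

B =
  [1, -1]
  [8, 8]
A ⊗ B =
  [1, -1]
  [-1, -3]

Apply the min-plus product entry-by-entry:
  C[0][0] = min over k of (A[0][0] + B[0][0] = 0 + 1 = 1, A[0][1] + B[1][0] = 0 + 8 = 8) = 1 (attained at k = 0)
  C[0][1] = min over k of (A[0][0] + B[0][1] = 0 + -1 = -1, A[0][1] + B[1][1] = 0 + 8 = 8) = -1 (attained at k = 0)
  C[1][0] = min over k of (A[1][0] + B[0][0] = -2 + 1 = -1, A[1][1] + B[1][0] = -1 + 8 = 7) = -1 (attained at k = 0)
  C[1][1] = min over k of (A[1][0] + B[0][1] = -2 + -1 = -3, A[1][1] + B[1][1] = -1 + 8 = 7) = -3 (attained at k = 0)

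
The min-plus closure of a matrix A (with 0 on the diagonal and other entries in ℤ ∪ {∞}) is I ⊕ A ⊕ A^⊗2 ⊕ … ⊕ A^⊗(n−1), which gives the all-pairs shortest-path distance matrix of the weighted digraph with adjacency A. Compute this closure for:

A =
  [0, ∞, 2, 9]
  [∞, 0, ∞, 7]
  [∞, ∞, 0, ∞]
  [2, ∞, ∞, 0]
Closure =
  [0, ∞, 2, 9]
  [9, 0, 11, 7]
  [∞, ∞, 0, ∞]
  [2, ∞, 4, 0]

This is the Floyd-Warshall all-pairs shortest-path computation. For each intermediate vertex k = 0, 1, …, 3, update dist[i][j] ← min(dist[i][j], dist[i][k] + dist[k][j]). The final matrix gives, for each (i, j), the minimum total weight of any directed path from i to j (possibly empty when i = j).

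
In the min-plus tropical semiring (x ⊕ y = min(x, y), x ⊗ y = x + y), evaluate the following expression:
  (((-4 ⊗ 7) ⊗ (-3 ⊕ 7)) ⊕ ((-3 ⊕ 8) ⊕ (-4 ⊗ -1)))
(((-4 ⊗ 7) ⊗ (-3 ⊕ 7)) ⊕ ((-3 ⊕ 8) ⊕ (-4 ⊗ -1))) = -5

Expand innermost to outermost. Recall ⊕ takes the minimum of its arguments and ⊗ takes their sum. Working out the expression (((-4 ⊗ 7) ⊗ (-3 ⊕ 7)) ⊕ ((-3 ⊕ 8) ⊕ (-4 ⊗ -1))) gives -5.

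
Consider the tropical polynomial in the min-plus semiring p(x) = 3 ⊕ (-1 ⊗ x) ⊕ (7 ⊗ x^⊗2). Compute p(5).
p(5) = 3

A tropical monomial a ⊗ x^⊗i evaluates to a + i · x. Evaluating each term at x = 5:
  Term 0 contributes 3 + 0 · 5 = 3
  Term 1 contributes -1 + 1 · 5 = 4
  Term 2 contributes 7 + 2 · 5 = 17
p(5) = ⊕ of these = min[3, 4, 17] = 3.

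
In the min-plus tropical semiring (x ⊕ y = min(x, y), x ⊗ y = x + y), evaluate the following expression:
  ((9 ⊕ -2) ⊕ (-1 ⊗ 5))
((9 ⊕ -2) ⊕ (-1 ⊗ 5)) = -2

Expand innermost to outermost. Recall ⊕ takes the minimum of its arguments and ⊗ takes their sum. Working out the expression ((9 ⊕ -2) ⊕ (-1 ⊗ 5)) gives -2.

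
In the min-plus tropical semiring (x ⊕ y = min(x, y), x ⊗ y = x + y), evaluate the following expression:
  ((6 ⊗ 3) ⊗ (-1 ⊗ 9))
((6 ⊗ 3) ⊗ (-1 ⊗ 9)) = 17

Expand innermost to outermost. Recall ⊕ takes the minimum of its arguments and ⊗ takes their sum. Working out the expression ((6 ⊗ 3) ⊗ (-1 ⊗ 9)) gives 17.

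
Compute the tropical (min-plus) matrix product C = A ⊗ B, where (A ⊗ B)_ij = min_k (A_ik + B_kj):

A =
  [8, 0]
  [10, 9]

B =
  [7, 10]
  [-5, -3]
A ⊗ B =
  [-5, -3]
  [4, 6]

Apply the min-plus product entry-by-entry:
  C[0][0] = min over k of (A[0][0] + B[0][0] = 8 + 7 = 15, A[0][1] + B[1][0] = 0 + -5 = -5) = -5 (attained at k = 1)
  C[0][1] = min over k of (A[0][0] + B[0][1] = 8 + 10 = 18, A[0][1] + B[1][1] = 0 + -3 = -3) = -3 (attained at k = 1)
  C[1][0] = min over k of (A[1][0] + B[0][0] = 10 + 7 = 17, A[1][1] + B[1][0] = 9 + -5 = 4) = 4 (attained at k = 1)
  C[1][1] = min over k of (A[1][0] + B[0][1] = 10 + 10 = 20, A[1][1] + B[1][1] = 9 + -3 = 6) = 6 (attained at k = 1)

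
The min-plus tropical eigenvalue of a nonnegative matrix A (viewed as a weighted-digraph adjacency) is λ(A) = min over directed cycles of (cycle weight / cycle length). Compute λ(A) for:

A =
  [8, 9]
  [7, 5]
λ(A) = 5

Enumerate directed cycles and compute their means (weight / length). Sample:
  cycle 0 → 0: weight = 8, length = 1, mean = 8/1 ≈ 8.000
  cycle 1 → 1: weight = 5, length = 1, mean = 5/1 ≈ 5.000
  cycle 0 → 1 → 0: weight = 16, length = 2, mean = 16/2 ≈ 8.000
  cycle 1 → 0 → 1: weight = 16, length = 2, mean = 16/2 ≈ 8.000
Minimum mean = 5.000, attained e.g. along the cycle 1 → 1 with weight 5 and length 1. So λ(A) = 5/1 = 5.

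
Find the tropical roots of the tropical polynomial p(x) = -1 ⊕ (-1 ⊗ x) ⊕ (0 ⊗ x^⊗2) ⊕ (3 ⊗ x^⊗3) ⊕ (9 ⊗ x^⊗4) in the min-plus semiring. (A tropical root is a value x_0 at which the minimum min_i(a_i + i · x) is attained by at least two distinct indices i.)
Roots: {-6, -3, -1, 0}

Each tropical root is a break point of the lower envelope of the lines y = a_i + i · x (there are 5 lines, with slopes 0, 1, ..., 4). Only the lines that attain the minimum somewhere contribute to roots; other lines are dominated. Here the surviving (envelope) indices are i = 4, i = 3, i = 2, i = 1, i = 0.
Intersections between consecutive envelope lines give the roots: for adjacent envelope indices i < j the intersection is x = (a_i − a_j) / (j − i). Reading off the sorted break points: {-6, -3, -1, 0}.
Verification: at each break x_0, at least two indices attain the minimum of min_i(a_i + i · x_0).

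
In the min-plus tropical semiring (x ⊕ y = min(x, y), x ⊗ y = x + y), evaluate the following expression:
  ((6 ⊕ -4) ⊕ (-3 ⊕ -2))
((6 ⊕ -4) ⊕ (-3 ⊕ -2)) = -4

Expand innermost to outermost. Recall ⊕ takes the minimum of its arguments and ⊗ takes their sum. Working out the expression ((6 ⊕ -4) ⊕ (-3 ⊕ -2)) gives -4.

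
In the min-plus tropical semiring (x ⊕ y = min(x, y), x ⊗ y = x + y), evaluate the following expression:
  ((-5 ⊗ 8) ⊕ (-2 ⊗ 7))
((-5 ⊗ 8) ⊕ (-2 ⊗ 7)) = 3

Expand innermost to outermost. Recall ⊕ takes the minimum of its arguments and ⊗ takes their sum. Working out the expression ((-5 ⊗ 8) ⊕ (-2 ⊗ 7)) gives 3.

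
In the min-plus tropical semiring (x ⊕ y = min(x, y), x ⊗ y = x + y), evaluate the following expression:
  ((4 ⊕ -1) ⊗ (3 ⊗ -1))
((4 ⊕ -1) ⊗ (3 ⊗ -1)) = 1

Expand innermost to outermost. Recall ⊕ takes the minimum of its arguments and ⊗ takes their sum. Working out the expression ((4 ⊕ -1) ⊗ (3 ⊗ -1)) gives 1.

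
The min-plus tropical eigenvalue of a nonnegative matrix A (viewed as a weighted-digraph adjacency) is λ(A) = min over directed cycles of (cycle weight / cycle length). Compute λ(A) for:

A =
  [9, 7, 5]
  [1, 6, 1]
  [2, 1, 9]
λ(A) = 1

Enumerate directed cycles and compute their means (weight / length). Sample:
  cycle 0 → 0: weight = 9, length = 1, mean = 9/1 ≈ 9.000
  cycle 1 → 1: weight = 6, length = 1, mean = 6/1 ≈ 6.000
  cycle 2 → 2: weight = 9, length = 1, mean = 9/1 ≈ 9.000
  cycle 0 → 1 → 0: weight = 8, length = 2, mean = 8/2 ≈ 4.000
  cycle 0 → 2 → 0: weight = 7, length = 2, mean = 7/2 ≈ 3.500
  cycle 1 → 0 → 1: weight = 8, length = 2, mean = 8/2 ≈ 4.000
Minimum mean = 1.000, attained e.g. along the cycle 1 → 2 → 1 with weight 2 and length 2. So λ(A) = 2/2 = 1.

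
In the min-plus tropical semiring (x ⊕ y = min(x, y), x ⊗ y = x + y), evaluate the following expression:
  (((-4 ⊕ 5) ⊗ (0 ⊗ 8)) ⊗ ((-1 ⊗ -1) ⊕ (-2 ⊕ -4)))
(((-4 ⊕ 5) ⊗ (0 ⊗ 8)) ⊗ ((-1 ⊗ -1) ⊕ (-2 ⊕ -4))) = 0

Expand innermost to outermost. Recall ⊕ takes the minimum of its arguments and ⊗ takes their sum. Working out the expression (((-4 ⊕ 5) ⊗ (0 ⊗ 8)) ⊗ ((-1 ⊗ -1) ⊕ (-2 ⊕ -4))) gives 0.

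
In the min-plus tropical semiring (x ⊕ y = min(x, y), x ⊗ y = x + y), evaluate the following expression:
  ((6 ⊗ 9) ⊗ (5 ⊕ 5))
((6 ⊗ 9) ⊗ (5 ⊕ 5)) = 20

Expand innermost to outermost. Recall ⊕ takes the minimum of its arguments and ⊗ takes their sum. Working out the expression ((6 ⊗ 9) ⊗ (5 ⊕ 5)) gives 20.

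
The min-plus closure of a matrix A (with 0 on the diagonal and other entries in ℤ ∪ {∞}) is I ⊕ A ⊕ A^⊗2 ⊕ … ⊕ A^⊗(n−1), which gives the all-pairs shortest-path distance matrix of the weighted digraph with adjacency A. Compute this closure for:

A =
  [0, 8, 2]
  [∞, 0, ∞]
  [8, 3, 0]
Closure =
  [0, 5, 2]
  [∞, 0, ∞]
  [8, 3, 0]

This is the Floyd-Warshall all-pairs shortest-path computation. For each intermediate vertex k = 0, 1, …, 2, update dist[i][j] ← min(dist[i][j], dist[i][k] + dist[k][j]). The final matrix gives, for each (i, j), the minimum total weight of any directed path from i to j (possibly empty when i = j).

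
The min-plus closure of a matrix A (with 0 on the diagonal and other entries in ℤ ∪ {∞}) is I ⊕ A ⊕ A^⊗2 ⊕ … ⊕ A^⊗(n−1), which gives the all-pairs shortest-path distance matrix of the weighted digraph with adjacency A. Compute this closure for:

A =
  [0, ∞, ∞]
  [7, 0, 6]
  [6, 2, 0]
Closure =
  [0, ∞, ∞]
  [7, 0, 6]
  [6, 2, 0]

This is the Floyd-Warshall all-pairs shortest-path computation. For each intermediate vertex k = 0, 1, …, 2, update dist[i][j] ← min(dist[i][j], dist[i][k] + dist[k][j]). The final matrix gives, for each (i, j), the minimum total weight of any directed path from i to j (possibly empty when i = j).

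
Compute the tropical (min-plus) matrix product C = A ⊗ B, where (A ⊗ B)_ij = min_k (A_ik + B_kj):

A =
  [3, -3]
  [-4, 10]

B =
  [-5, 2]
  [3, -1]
A ⊗ B =
  [-2, -4]
  [-9, -2]

Apply the min-plus product entry-by-entry:
  C[0][0] = min over k of (A[0][0] + B[0][0] = 3 + -5 = -2, A[0][1] + B[1][0] = -3 + 3 = 0) = -2 (attained at k = 0)
  C[0][1] = min over k of (A[0][0] + B[0][1] = 3 + 2 = 5, A[0][1] + B[1][1] = -3 + -1 = -4) = -4 (attained at k = 1)
  C[1][0] = min over k of (A[1][0] + B[0][0] = -4 + -5 = -9, A[1][1] + B[1][0] = 10 + 3 = 13) = -9 (attained at k = 0)
  C[1][1] = min over k of (A[1][0] + B[0][1] = -4 + 2 = -2, A[1][1] + B[1][1] = 10 + -1 = 9) = -2 (attained at k = 0)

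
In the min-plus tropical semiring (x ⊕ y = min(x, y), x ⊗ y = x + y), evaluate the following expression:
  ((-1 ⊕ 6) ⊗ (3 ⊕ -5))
((-1 ⊕ 6) ⊗ (3 ⊕ -5)) = -6

Expand innermost to outermost. Recall ⊕ takes the minimum of its arguments and ⊗ takes their sum. Working out the expression ((-1 ⊕ 6) ⊗ (3 ⊕ -5)) gives -6.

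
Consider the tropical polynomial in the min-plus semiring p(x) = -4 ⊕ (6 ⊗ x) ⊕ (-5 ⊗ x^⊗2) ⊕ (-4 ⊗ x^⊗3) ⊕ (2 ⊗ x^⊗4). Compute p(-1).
p(-1) = -7

A tropical monomial a ⊗ x^⊗i evaluates to a + i · x. Evaluating each term at x = -1:
  Term 0 contributes -4 + 0 · -1 = -4
  Term 1 contributes 6 + 1 · -1 = 5
  Term 2 contributes -5 + 2 · -1 = -7
  Term 3 contributes -4 + 3 · -1 = -7
  Term 4 contributes 2 + 4 · -1 = -2
p(-1) = ⊕ of these = min[-4, 5, -7, -7, -2] = -7.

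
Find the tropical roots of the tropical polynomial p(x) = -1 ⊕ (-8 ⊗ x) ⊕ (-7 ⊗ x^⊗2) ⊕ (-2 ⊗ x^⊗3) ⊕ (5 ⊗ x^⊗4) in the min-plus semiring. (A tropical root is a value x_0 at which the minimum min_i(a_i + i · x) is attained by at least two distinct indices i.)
Roots: {-7, -5, -1, 7}

Each tropical root is a break point of the lower envelope of the lines y = a_i + i · x (there are 5 lines, with slopes 0, 1, ..., 4). Only the lines that attain the minimum somewhere contribute to roots; other lines are dominated. Here the surviving (envelope) indices are i = 4, i = 3, i = 2, i = 1, i = 0.
Intersections between consecutive envelope lines give the roots: for adjacent envelope indices i < j the intersection is x = (a_i − a_j) / (j − i). Reading off the sorted break points: {-7, -5, -1, 7}.
Verification: at each break x_0, at least two indices attain the minimum of min_i(a_i + i · x_0).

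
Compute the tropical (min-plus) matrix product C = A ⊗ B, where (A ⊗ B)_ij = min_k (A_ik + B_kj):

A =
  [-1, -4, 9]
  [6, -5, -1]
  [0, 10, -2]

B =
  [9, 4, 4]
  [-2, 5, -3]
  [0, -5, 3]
A ⊗ B =
  [-6, 1, -7]
  [-7, -6, -8]
  [-2, -7, 1]

Apply the min-plus product entry-by-entry:
  C[0][0] = min over k of (A[0][0] + B[0][0] = -1 + 9 = 8, A[0][1] + B[1][0] = -4 + -2 = -6, A[0][2] + B[2][0] = 9 + 0 = 9) = -6 (attained at k = 1)
  C[0][1] = min over k of (A[0][0] + B[0][1] = -1 + 4 = 3, A[0][1] + B[1][1] = -4 + 5 = 1, A[0][2] + B[2][1] = 9 + -5 = 4) = 1 (attained at k = 1)
  C[0][2] = min over k of (A[0][0] + B[0][2] = -1 + 4 = 3, A[0][1] + B[1][2] = -4 + -3 = -7, A[0][2] + B[2][2] = 9 + 3 = 12) = -7 (attained at k = 1)
  C[1][0] = min over k of (A[1][0] + B[0][0] = 6 + 9 = 15, A[1][1] + B[1][0] = -5 + -2 = -7, A[1][2] + B[2][0] = -1 + 0 = -1) = -7 (attained at k = 1)
  C[1][1] = min over k of (A[1][0] + B[0][1] = 6 + 4 = 10, A[1][1] + B[1][1] = -5 + 5 = 0, A[1][2] + B[2][1] = -1 + -5 = -6) = -6 (attained at k = 2)
  C[1][2] = min over k of (A[1][0] + B[0][2] = 6 + 4 = 10, A[1][1] + B[1][2] = -5 + -3 = -8, A[1][2] + B[2][2] = -1 + 3 = 2) = -8 (attained at k = 1)
  C[2][0] = min over k of (A[2][0] + B[0][0] = 0 + 9 = 9, A[2][1] + B[1][0] = 10 + -2 = 8, A[2][2] + B[2][0] = -2 + 0 = -2) = -2 (attained at k = 2)
  C[2][1] = min over k of (A[2][0] + B[0][1] = 0 + 4 = 4, A[2][1] + B[1][1] = 10 + 5 = 15, A[2][2] + B[2][1] = -2 + -5 = -7) = -7 (attained at k = 2)
  C[2][2] = min over k of (A[2][0] + B[0][2] = 0 + 4 = 4, A[2][1] + B[1][2] = 10 + -3 = 7, A[2][2] + B[2][2] = -2 + 3 = 1) = 1 (attained at k = 2)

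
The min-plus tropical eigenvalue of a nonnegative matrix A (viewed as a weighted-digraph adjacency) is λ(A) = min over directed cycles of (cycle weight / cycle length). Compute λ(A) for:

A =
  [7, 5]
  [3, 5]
λ(A) = 4

Enumerate directed cycles and compute their means (weight / length). Sample:
  cycle 0 → 0: weight = 7, length = 1, mean = 7/1 ≈ 7.000
  cycle 1 → 1: weight = 5, length = 1, mean = 5/1 ≈ 5.000
  cycle 0 → 1 → 0: weight = 8, length = 2, mean = 8/2 ≈ 4.000
  cycle 1 → 0 → 1: weight = 8, length = 2, mean = 8/2 ≈ 4.000
Minimum mean = 4.000, attained e.g. along the cycle 0 → 1 → 0 with weight 8 and length 2. So λ(A) = 8/2 = 4.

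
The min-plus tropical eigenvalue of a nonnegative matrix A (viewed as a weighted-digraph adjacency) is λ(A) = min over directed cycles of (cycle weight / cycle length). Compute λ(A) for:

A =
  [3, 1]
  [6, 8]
λ(A) = 3

Enumerate directed cycles and compute their means (weight / length). Sample:
  cycle 0 → 0: weight = 3, length = 1, mean = 3/1 ≈ 3.000
  cycle 1 → 1: weight = 8, length = 1, mean = 8/1 ≈ 8.000
  cycle 0 → 1 → 0: weight = 7, length = 2, mean = 7/2 ≈ 3.500
  cycle 1 → 0 → 1: weight = 7, length = 2, mean = 7/2 ≈ 3.500
Minimum mean = 3.000, attained e.g. along the cycle 0 → 0 with weight 3 and length 1. So λ(A) = 3/1 = 3.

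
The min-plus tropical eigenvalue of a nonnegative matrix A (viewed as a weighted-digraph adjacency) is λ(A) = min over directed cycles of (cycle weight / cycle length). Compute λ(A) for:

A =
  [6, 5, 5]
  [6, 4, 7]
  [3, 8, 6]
λ(A) = 4

Enumerate directed cycles and compute their means (weight / length). Sample:
  cycle 0 → 0: weight = 6, length = 1, mean = 6/1 ≈ 6.000
  cycle 1 → 1: weight = 4, length = 1, mean = 4/1 ≈ 4.000
  cycle 2 → 2: weight = 6, length = 1, mean = 6/1 ≈ 6.000
  cycle 0 → 1 → 0: weight = 11, length = 2, mean = 11/2 ≈ 5.500
  cycle 0 → 2 → 0: weight = 8, length = 2, mean = 8/2 ≈ 4.000
  cycle 1 → 0 → 1: weight = 11, length = 2, mean = 11/2 ≈ 5.500
Minimum mean = 4.000, attained e.g. along the cycle 1 → 1 with weight 4 and length 1. So λ(A) = 4/1 = 4.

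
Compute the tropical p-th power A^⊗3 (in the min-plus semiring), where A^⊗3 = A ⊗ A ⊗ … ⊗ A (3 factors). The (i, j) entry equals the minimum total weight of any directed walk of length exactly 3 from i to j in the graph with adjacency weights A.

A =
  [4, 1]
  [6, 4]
A^⊗3 =
  [11, 8]
  [13, 11]

Each entry (A^⊗3)_ij equals the minimum over all length-3 walks i = v_0 → v_1 → … → v_3 = j of Σ_t A[v_t][v_{t+1}]. For example, for (i, j) = (0, 1) we minimise over 4 possible intermediate vertex sequences; the minimum is 8, attained along the walk 0 → 1 → 0 → 1.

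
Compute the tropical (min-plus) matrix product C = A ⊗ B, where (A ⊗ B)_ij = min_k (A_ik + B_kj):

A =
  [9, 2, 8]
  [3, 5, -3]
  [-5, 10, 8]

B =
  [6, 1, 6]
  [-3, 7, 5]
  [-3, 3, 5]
A ⊗ B =
  [-1, 9, 7]
  [-6, 0, 2]
  [1, -4, 1]

Apply the min-plus product entry-by-entry:
  C[0][0] = min over k of (A[0][0] + B[0][0] = 9 + 6 = 15, A[0][1] + B[1][0] = 2 + -3 = -1, A[0][2] + B[2][0] = 8 + -3 = 5) = -1 (attained at k = 1)
  C[0][1] = min over k of (A[0][0] + B[0][1] = 9 + 1 = 10, A[0][1] + B[1][1] = 2 + 7 = 9, A[0][2] + B[2][1] = 8 + 3 = 11) = 9 (attained at k = 1)
  C[0][2] = min over k of (A[0][0] + B[0][2] = 9 + 6 = 15, A[0][1] + B[1][2] = 2 + 5 = 7, A[0][2] + B[2][2] = 8 + 5 = 13) = 7 (attained at k = 1)
  C[1][0] = min over k of (A[1][0] + B[0][0] = 3 + 6 = 9, A[1][1] + B[1][0] = 5 + -3 = 2, A[1][2] + B[2][0] = -3 + -3 = -6) = -6 (attained at k = 2)
  C[1][1] = min over k of (A[1][0] + B[0][1] = 3 + 1 = 4, A[1][1] + B[1][1] = 5 + 7 = 12, A[1][2] + B[2][1] = -3 + 3 = 0) = 0 (attained at k = 2)
  C[1][2] = min over k of (A[1][0] + B[0][2] = 3 + 6 = 9, A[1][1] + B[1][2] = 5 + 5 = 10, A[1][2] + B[2][2] = -3 + 5 = 2) = 2 (attained at k = 2)
  C[2][0] = min over k of (A[2][0] + B[0][0] = -5 + 6 = 1, A[2][1] + B[1][0] = 10 + -3 = 7, A[2][2] + B[2][0] = 8 + -3 = 5) = 1 (attained at k = 0)
  C[2][1] = min over k of (A[2][0] + B[0][1] = -5 + 1 = -4, A[2][1] + B[1][1] = 10 + 7 = 17, A[2][2] + B[2][1] = 8 + 3 = 11) = -4 (attained at k = 0)
  C[2][2] = min over k of (A[2][0] + B[0][2] = -5 + 6 = 1, A[2][1] + B[1][2] = 10 + 5 = 15, A[2][2] + B[2][2] = 8 + 5 = 13) = 1 (attained at k = 0)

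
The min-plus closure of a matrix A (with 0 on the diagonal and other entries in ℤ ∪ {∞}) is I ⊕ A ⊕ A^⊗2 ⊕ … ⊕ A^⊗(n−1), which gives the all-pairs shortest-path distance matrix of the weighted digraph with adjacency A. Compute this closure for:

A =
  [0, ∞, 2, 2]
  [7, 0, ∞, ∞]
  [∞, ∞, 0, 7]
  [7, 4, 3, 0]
Closure =
  [0, 6, 2, 2]
  [7, 0, 9, 9]
  [14, 11, 0, 7]
  [7, 4, 3, 0]

This is the Floyd-Warshall all-pairs shortest-path computation. For each intermediate vertex k = 0, 1, …, 3, update dist[i][j] ← min(dist[i][j], dist[i][k] + dist[k][j]). The final matrix gives, for each (i, j), the minimum total weight of any directed path from i to j (possibly empty when i = j).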